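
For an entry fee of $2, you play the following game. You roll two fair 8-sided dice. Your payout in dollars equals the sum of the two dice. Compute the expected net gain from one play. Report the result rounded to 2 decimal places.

Distribution of the sum of the two dice: 2 w.p. 1/64, 3 w.p. 1/32, 4 w.p. 3/64, 5 w.p. 1/16, 6 w.p. 5/64, 7 w.p. 3/32, …
E[payout] = (1/64)·2 + (1/32)·3 + (3/64)·4 + (1/16)·5 + (5/64)·6 + (3/32)·7 + (7/64)·8 + (1/8)·9 + (7/64)·10 + (3/32)·11 + (5/64)·12 + (1/16)·13 + (3/64)·14 + (1/32)·15 + (1/64)·16 = 9
Expected profit = 9 − 2 = 7 ≈ $7.00

$7.00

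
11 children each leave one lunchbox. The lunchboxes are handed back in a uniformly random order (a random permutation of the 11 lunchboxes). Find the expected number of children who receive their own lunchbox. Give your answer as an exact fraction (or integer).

1

Let Xᵢ = 1 if person i gets their own lunchbox. For each i, P(Xᵢ=1) = 1/11.
By linearity of expectation, E[X₁+…+X_11] = 11·(1/11) = 1.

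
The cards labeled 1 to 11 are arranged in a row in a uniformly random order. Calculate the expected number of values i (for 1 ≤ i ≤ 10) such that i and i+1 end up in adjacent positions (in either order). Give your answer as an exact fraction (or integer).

20/11

For each i ∈ {1,…,10}, let Xᵢ = 1 if i and i+1 are adjacent. P(Xᵢ=1) = 2·(11−1)!/11! = 2/11.
By linearity, E[ΣXᵢ] = (10)·(2/11) = 20/11.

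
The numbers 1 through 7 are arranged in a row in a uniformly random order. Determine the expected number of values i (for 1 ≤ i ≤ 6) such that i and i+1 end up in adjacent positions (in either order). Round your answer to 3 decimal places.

1.714

For each i ∈ {1,…,6}, let Xᵢ = 1 if i and i+1 are adjacent. P(Xᵢ=1) = 2·(7−1)!/7! = 2/7.
By linearity, E[ΣXᵢ] = (6)·(2/7) = 12/7.
≈ 1.714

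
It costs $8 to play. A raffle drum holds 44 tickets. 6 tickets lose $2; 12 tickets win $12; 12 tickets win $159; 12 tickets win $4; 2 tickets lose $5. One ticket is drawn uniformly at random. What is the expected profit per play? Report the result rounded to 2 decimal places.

E[payout] = (6/44)·(-2) + (12/44)·12 + (12/44)·159 + (12/44)·4 + (2/44)·(-5) = 1039/22
Expected profit = 1039/22 − 8 = 863/22 ≈ $39.23

$39.23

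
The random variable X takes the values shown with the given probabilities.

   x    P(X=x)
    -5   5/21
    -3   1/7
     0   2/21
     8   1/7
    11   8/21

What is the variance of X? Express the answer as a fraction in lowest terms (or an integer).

7156/147

E[X] = (5/21)·(-5) + (1/7)·(-3) + (2/21)·0 + (1/7)·8 + (8/21)·11 = 26/7
E[X²] = (5/21)·25 + (1/7)·9 + (2/21)·0 + (1/7)·64 + (8/21)·121 = 1312/21
Var(X) = 1312/21 − (26/7)² = 7156/147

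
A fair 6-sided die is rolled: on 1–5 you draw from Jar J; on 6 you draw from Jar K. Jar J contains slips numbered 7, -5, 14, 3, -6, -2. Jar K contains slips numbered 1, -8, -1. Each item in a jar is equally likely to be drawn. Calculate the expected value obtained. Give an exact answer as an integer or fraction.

E[X | Jar J] = (7 − 5 + 14 + 3 − 6 − 2)/6 = 11/6
E[X | Jar K] = (1 − 8 − 1)/3 = -8/3
E[X] = (5/6)·11/6 + (1/6)·(-8/3) = 13/12

13/12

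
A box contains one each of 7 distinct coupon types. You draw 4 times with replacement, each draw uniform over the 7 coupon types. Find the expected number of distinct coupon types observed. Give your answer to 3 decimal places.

3.222

Let Xⱼ=1 if type j appears at least once. P(Xⱼ=1) = 1 − ((7−1)/7)^4 = 1105/2401.
E[#distinct] = 7·1105/2401 = 1105/343.
≈ 3.222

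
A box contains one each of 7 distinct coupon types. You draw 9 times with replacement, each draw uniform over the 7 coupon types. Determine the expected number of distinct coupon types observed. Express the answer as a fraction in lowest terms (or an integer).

Let Xⱼ=1 if type j appears at least once. P(Xⱼ=1) = 1 − ((7−1)/7)^9 = 30275911/40353607.
E[#distinct] = 7·30275911/40353607 = 30275911/5764801.

30275911/5764801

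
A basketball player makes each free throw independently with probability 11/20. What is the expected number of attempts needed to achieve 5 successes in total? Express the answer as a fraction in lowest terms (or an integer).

100/11

By linearity (sum of 5 independent geometric waits), E[trials] = 5/p = 5/(11/20) = 100/11.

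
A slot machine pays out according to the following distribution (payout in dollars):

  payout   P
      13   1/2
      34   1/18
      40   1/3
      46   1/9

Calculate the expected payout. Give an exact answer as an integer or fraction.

E[X] = (1/2)·13 + (1/18)·34 + (1/3)·40 + (1/9)·46
     = 161/6

161/6 dollars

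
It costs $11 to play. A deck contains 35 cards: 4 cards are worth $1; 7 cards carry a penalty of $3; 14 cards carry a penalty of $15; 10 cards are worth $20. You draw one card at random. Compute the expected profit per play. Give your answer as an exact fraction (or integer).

-412/35 dollars

E[payout] = (4/35)·1 + (7/35)·(-3) + (14/35)·(-15) + (10/35)·20 = -27/35
Expected profit = -27/35 − 11 = -412/35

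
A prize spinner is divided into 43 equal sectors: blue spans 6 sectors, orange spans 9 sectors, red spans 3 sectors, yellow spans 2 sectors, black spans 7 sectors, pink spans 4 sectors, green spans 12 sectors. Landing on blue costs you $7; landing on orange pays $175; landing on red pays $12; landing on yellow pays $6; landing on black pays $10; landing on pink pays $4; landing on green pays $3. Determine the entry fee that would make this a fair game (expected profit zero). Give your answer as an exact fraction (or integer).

E[payout] = (6/43)·(-7) + (9/43)·175 + (3/43)·12 + (2/43)·6 + (7/43)·10 + (4/43)·4 + (12/43)·3 = 1703/43
Fair fee = E[payout] = 1703/43

1703/43 dollars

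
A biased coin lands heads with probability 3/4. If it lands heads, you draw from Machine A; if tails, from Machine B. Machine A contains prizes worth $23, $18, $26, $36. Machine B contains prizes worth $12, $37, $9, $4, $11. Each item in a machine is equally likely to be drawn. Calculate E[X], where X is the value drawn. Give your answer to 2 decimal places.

$22.96

E[X | Machine A] = (23 + 18 + 26 + 36)/4 = 103/4
E[X | Machine B] = (12 + 37 + 9 + 4 + 11)/5 = 73/5
E[X] = (3/4)·103/4 + (1/4)·73/5 = 1837/80 ≈ 22.96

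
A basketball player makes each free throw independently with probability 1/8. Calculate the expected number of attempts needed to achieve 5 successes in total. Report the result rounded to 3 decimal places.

By linearity (sum of 5 independent geometric waits), E[trials] = 5/p = 5/(1/8) = 40.
≈ 40.000

40.000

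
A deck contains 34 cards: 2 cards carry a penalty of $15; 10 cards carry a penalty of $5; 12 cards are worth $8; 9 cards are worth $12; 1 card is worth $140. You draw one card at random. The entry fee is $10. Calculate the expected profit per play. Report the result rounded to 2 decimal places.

-$2.24

E[payout] = (2/34)·(-15) + (10/34)·(-5) + (12/34)·8 + (9/34)·12 + (1/34)·140 = 132/17
Expected profit = 132/17 − 10 = -38/17 ≈ -$2.24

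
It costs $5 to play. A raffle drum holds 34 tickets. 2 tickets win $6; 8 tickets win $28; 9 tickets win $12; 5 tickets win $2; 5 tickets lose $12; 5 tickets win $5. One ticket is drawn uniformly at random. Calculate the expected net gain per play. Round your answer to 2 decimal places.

$4.38

E[payout] = (2/34)·6 + (8/34)·28 + (9/34)·12 + (5/34)·2 + (5/34)·(-12) + (5/34)·5 = 319/34
Expected profit = 319/34 − 5 = 149/34 ≈ $4.38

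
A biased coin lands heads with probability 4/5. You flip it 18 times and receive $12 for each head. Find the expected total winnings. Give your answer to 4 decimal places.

$172.8000

E[#heads] = 18·4/5 = 72/5 (linearity over flips).
E[winnings] = 12·72/5 = 864/5.
≈ 172.8000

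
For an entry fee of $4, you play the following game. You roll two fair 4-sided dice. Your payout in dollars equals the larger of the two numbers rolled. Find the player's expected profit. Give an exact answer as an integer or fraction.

Distribution of the larger of the two numbers rolled: 1 w.p. 1/16, 2 w.p. 3/16, 3 w.p. 5/16, 4 w.p. 7/16
E[payout] = (1/16)·1 + (3/16)·2 + (5/16)·3 + (7/16)·4 = 25/8
Expected profit = 25/8 − 4 = -7/8

-7/8 dollars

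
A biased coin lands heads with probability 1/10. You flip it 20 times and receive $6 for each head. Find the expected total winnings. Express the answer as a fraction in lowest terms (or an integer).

$12

E[#heads] = 20·1/10 = 2 (linearity over flips).
E[winnings] = 6·2 = 12.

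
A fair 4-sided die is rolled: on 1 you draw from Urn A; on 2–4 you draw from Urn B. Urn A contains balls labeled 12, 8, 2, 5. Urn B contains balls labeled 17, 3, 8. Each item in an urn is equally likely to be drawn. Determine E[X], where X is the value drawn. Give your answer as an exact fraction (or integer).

E[X | Urn A] = (12 + 8 + 2 + 5)/4 = 27/4
E[X | Urn B] = (17 + 3 + 8)/3 = 28/3
E[X] = (1/4)·27/4 + (3/4)·28/3 = 139/16

139/16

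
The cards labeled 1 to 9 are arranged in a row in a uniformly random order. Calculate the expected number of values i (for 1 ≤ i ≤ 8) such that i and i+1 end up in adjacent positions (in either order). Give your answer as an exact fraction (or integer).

For each i ∈ {1,…,8}, let Xᵢ = 1 if i and i+1 are adjacent. P(Xᵢ=1) = 2·(9−1)!/9! = 2/9.
By linearity, E[ΣXᵢ] = (8)·(2/9) = 16/9.

16/9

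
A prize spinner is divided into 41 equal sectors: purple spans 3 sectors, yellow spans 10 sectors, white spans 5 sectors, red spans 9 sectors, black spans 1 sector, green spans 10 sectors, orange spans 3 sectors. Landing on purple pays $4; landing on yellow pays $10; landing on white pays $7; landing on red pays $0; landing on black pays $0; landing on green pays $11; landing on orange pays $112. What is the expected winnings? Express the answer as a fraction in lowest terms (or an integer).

E[payout] = (3/41)·4 + (10/41)·10 + (5/41)·7 + (9/41)·0 + (1/41)·0 + (10/41)·11 + (3/41)·112 = 593/41

593/41 dollars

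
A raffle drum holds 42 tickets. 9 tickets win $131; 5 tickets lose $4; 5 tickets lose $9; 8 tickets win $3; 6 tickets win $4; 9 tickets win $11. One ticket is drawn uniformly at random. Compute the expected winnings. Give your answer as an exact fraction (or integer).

1261/42 dollars

E[payout] = (9/42)·131 + (5/42)·(-4) + (5/42)·(-9) + (8/42)·3 + (6/42)·4 + (9/42)·11 = 1261/42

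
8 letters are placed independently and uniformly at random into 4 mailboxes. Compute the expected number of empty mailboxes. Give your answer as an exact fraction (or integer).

Let Xⱼ=1 if mailbox j is empty. P(Xⱼ=1) = ((4-1)/4)^8 = 6561/65536.
By linearity, E[#empty] = 4·6561/65536 = 6561/16384.

6561/16384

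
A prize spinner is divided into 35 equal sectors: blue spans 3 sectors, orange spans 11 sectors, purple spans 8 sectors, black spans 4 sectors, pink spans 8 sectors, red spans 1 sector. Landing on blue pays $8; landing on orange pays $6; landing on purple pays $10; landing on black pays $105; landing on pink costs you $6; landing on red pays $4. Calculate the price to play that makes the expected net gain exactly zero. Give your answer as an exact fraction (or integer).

78/5 dollars

E[payout] = (3/35)·8 + (11/35)·6 + (8/35)·10 + (4/35)·105 + (8/35)·(-6) + (1/35)·4 = 78/5
Fair fee = E[payout] = 78/5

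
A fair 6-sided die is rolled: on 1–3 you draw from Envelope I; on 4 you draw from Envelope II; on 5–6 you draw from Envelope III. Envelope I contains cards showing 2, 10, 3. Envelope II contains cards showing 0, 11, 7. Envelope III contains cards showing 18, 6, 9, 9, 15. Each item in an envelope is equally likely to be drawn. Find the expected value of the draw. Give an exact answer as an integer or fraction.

E[X | Envelope I] = (2 + 10 + 3)/3 = 5
E[X | Envelope II] = (0 + 11 + 7)/3 = 6
E[X | Envelope III] = (18 + 6 + 9 + 9 + 15)/5 = 57/5
E[X] = (1/2)·5 + (1/6)·6 + (1/3)·57/5 = 73/10

73/10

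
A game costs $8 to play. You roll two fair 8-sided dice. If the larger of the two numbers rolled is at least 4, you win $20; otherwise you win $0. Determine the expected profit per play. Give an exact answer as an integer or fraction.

147/16 dollars

E[payout] = (9/64)·0 + (55/64)·20 = 275/16
Expected profit = 275/16 − 8 = 147/16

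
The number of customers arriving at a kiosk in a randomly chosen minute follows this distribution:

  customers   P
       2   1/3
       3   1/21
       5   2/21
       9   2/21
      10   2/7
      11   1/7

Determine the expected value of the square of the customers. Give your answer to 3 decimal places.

57.714

E[X²] = (1/3)·4 + (1/21)·9 + (2/21)·25 + (2/21)·81 + (2/7)·100 + (1/7)·121
     = 404/7 ≈ 57.714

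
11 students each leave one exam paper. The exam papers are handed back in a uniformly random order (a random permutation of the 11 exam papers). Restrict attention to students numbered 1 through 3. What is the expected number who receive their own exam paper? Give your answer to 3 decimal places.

0.273

Let Xᵢ = 1 if person i gets their own exam paper. For each i, P(Xᵢ=1) = 1/11.
By linearity of expectation, E[X₁+…+X_3] = 3·(1/11) = 3/11.
≈ 0.273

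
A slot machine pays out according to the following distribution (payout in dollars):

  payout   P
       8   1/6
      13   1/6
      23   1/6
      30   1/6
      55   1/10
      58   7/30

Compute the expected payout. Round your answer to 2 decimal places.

E[X] = (1/6)·8 + (1/6)·13 + (1/6)·23 + (1/6)·30 + (1/10)·55 + (7/30)·58
     = 941/30 ≈ 31.37

$31.37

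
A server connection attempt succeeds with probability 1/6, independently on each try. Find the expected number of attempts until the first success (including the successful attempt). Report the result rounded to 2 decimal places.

For a geometric distribution, E[trials] = 1/p = 1/(1/6) = 6.
≈ 6.00

6.00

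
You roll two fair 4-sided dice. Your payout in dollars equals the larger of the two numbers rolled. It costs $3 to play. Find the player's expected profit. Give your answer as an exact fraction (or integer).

Distribution of the larger of the two numbers rolled: 1 w.p. 1/16, 2 w.p. 3/16, 3 w.p. 5/16, 4 w.p. 7/16
E[payout] = (1/16)·1 + (3/16)·2 + (5/16)·3 + (7/16)·4 = 25/8
Expected profit = 25/8 − 3 = 1/8

1/8 dollars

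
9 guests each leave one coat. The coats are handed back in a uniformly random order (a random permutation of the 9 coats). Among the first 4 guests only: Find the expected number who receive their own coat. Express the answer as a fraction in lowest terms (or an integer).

Let Xᵢ = 1 if person i gets their own coat. For each i, P(Xᵢ=1) = 1/9.
By linearity of expectation, E[X₁+…+X_4] = 4·(1/9) = 4/9.

4/9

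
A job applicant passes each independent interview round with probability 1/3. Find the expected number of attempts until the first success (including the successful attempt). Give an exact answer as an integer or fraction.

3

For a geometric distribution, E[trials] = 1/p = 1/(1/3) = 3.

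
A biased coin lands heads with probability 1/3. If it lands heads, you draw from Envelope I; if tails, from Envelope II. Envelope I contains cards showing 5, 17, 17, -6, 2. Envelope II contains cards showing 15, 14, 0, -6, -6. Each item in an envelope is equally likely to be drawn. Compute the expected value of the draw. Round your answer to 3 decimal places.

E[X | Envelope I] = (5 + 17 + 17 − 6 + 2)/5 = 7
E[X | Envelope II] = (15 + 14 + 0 − 6 − 6)/5 = 17/5
E[X] = (1/3)·7 + (2/3)·17/5 = 23/5 ≈ 4.600

4.600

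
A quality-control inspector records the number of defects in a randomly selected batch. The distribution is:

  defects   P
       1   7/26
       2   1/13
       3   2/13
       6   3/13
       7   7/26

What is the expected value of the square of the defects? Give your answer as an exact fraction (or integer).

E[X²] = (7/26)·1 + (1/13)·4 + (2/13)·9 + (3/13)·36 + (7/26)·49
     = 305/13

305/13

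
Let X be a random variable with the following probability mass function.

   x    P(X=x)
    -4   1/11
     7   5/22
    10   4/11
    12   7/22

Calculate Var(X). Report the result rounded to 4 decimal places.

19.3988

E[X] = (1/11)·(-4) + (5/22)·7 + (4/11)·10 + (7/22)·12 = 191/22
E[X²] = (1/11)·16 + (5/22)·49 + (4/11)·100 + (7/22)·144 = 2085/22
Var(X) = 2085/22 − (191/22)² = 9389/484 ≈ 19.3988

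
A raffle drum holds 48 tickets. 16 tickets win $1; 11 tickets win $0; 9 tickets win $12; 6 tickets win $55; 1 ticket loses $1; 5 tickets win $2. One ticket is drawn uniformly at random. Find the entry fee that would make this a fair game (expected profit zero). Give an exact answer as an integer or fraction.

463/48 dollars

E[payout] = (16/48)·1 + (11/48)·0 + (9/48)·12 + (6/48)·55 + (1/48)·(-1) + (5/48)·2 = 463/48
Fair fee = E[payout] = 463/48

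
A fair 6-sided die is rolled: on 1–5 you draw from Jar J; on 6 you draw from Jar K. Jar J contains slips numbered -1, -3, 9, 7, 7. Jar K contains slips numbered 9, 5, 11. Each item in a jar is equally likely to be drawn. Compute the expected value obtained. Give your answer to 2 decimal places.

4.56

E[X | Jar J] = (-1 − 3 + 9 + 7 + 7)/5 = 19/5
E[X | Jar K] = (9 + 5 + 11)/3 = 25/3
E[X] = (5/6)·19/5 + (1/6)·25/3 = 41/9 ≈ 4.56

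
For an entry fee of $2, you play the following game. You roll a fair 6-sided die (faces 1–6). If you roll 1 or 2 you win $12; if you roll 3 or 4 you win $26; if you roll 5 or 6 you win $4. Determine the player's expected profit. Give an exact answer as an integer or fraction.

E[payout] = (1/3)·4 + (1/3)·12 + (1/3)·26 = 14
Expected profit = 14 − 2 = 12

$12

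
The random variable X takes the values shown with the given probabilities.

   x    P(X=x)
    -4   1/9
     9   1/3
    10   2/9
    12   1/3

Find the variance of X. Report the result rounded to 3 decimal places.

E[X] = (1/9)·(-4) + (1/3)·9 + (2/9)·10 + (1/3)·12 = 79/9
E[X²] = (1/9)·16 + (1/3)·81 + (2/9)·100 + (1/3)·144 = 99
Var(X) = 99 − (79/9)² = 1778/81 ≈ 21.951

21.951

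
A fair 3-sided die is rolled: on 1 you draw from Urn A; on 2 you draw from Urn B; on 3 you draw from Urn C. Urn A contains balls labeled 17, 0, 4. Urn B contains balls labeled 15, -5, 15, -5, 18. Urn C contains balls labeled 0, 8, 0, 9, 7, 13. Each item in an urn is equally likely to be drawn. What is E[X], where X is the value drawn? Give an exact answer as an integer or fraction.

623/90

E[X | Urn A] = (17 + 0 + 4)/3 = 7
E[X | Urn B] = (15 − 5 + 15 − 5 + 18)/5 = 38/5
E[X | Urn C] = (0 + 8 + 0 + 9 + 7 + 13)/6 = 37/6
E[X] = (1/3)·7 + (1/3)·38/5 + (1/3)·37/6 = 623/90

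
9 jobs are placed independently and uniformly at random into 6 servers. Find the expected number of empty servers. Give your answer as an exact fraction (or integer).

1953125/1679616

Let Xⱼ=1 if server j is empty. P(Xⱼ=1) = ((6-1)/6)^9 = 1953125/10077696.
By linearity, E[#empty] = 6·1953125/10077696 = 1953125/1679616.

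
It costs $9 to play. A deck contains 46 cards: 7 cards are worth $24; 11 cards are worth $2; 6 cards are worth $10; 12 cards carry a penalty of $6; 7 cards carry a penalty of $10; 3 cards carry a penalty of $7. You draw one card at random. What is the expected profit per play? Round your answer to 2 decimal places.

-$7.11

E[payout] = (7/46)·24 + (11/46)·2 + (6/46)·10 + (12/46)·(-6) + (7/46)·(-10) + (3/46)·(-7) = 87/46
Expected profit = 87/46 − 9 = -327/46 ≈ -$7.11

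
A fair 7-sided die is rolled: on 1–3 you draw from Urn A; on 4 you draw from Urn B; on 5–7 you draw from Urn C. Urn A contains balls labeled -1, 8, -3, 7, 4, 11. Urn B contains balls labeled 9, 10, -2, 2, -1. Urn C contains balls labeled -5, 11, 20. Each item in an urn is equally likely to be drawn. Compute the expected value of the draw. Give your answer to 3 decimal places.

E[X | Urn A] = (-1 + 8 − 3 + 7 + 4 + 11)/6 = 13/3
E[X | Urn B] = (9 + 10 − 2 + 2 − 1)/5 = 18/5
E[X | Urn C] = (-5 + 11 + 20)/3 = 26/3
E[X] = (3/7)·13/3 + (1/7)·18/5 + (3/7)·26/3 = 213/35 ≈ 6.086

6.086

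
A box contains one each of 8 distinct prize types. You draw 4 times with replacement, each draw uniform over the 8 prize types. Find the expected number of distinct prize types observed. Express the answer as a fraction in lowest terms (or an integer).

1695/512

Let Xⱼ=1 if type j appears at least once. P(Xⱼ=1) = 1 − ((8−1)/8)^4 = 1695/4096.
E[#distinct] = 8·1695/4096 = 1695/512.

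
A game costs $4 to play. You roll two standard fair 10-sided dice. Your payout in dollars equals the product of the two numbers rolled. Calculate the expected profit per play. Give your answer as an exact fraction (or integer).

Distribution of the product of the two numbers rolled: 1 w.p. 1/100, 2 w.p. 1/50, 3 w.p. 1/50, 4 w.p. 3/100, 5 w.p. 1/50, 6 w.p. 1/25, …
E[payout] = (1/100)·1 + (1/50)·2 + (1/50)·3 + (3/100)·4 + (1/50)·5 + (1/25)·6 + (1/50)·7 + (1/25)·8 + (3/100)·9 + (1/25)·10 + (1/25)·12 + (1/50)·14 + (1/50)·15 + (3/100)·16 + (1/25)·18 + (1/25)·20 + (1/50)·21 + (1/25)·24 + (1/100)·25 + (1/50)·27 + (1/50)·28 + (1/25)·30 + (1/50)·32 + (1/50)·35 + (3/100)·36 + (1/25)·40 + (1/50)·42 + (1/50)·45 + (1/50)·48 + (1/100)·49 + (1/50)·50 + (1/50)·54 + (1/50)·56 + (1/50)·60 + (1/50)·63 + (1/100)·64 + (1/50)·70 + (1/50)·72 + (1/50)·80 + (1/100)·81 + (1/50)·90 + (1/100)·100 = 121/4
Expected profit = 121/4 − 4 = 105/4

105/4 dollars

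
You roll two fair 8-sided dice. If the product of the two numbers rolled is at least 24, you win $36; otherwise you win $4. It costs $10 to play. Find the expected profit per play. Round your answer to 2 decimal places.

E[payout] = (5/8)·4 + (3/8)·36 = 16
Expected profit = 16 − 10 = 6 ≈ $6.00

$6.00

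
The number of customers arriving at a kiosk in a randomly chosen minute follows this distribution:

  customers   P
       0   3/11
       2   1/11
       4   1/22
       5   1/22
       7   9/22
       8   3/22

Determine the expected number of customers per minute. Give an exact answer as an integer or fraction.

50/11

E[X] = (3/11)·0 + (1/11)·2 + (1/22)·4 + (1/22)·5 + (9/22)·7 + (3/22)·8
     = 50/11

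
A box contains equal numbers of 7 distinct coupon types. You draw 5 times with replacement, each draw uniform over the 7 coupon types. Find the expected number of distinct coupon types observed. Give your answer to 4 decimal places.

Let Xⱼ=1 if type j appears at least once. P(Xⱼ=1) = 1 − ((7−1)/7)^5 = 9031/16807.
E[#distinct] = 7·9031/16807 = 9031/2401.
≈ 3.7613

3.7613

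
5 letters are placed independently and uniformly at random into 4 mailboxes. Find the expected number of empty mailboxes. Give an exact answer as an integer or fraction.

Let Xⱼ=1 if mailbox j is empty. P(Xⱼ=1) = ((4-1)/4)^5 = 243/1024.
By linearity, E[#empty] = 4·243/1024 = 243/256.

243/256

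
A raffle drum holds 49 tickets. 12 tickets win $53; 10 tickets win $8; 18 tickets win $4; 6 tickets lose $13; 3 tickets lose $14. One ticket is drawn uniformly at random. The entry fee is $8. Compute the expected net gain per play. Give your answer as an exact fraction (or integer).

E[payout] = (12/49)·53 + (10/49)·8 + (18/49)·4 + (6/49)·(-13) + (3/49)·(-14) = 668/49
Expected profit = 668/49 − 8 = 276/49

276/49 dollars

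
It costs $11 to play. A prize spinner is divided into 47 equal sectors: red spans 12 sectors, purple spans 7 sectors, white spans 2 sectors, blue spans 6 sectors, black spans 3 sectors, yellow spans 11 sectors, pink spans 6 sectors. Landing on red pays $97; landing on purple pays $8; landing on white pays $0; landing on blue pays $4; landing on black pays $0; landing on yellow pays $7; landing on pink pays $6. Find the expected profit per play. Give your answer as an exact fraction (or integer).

E[payout] = (12/47)·97 + (7/47)·8 + (2/47)·0 + (6/47)·4 + (3/47)·0 + (11/47)·7 + (6/47)·6 = 1357/47
Expected profit = 1357/47 − 11 = 840/47

840/47 dollars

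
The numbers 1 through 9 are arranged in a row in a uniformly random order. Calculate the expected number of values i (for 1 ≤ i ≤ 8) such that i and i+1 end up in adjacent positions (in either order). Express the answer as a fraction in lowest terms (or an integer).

16/9

For each i ∈ {1,…,8}, let Xᵢ = 1 if i and i+1 are adjacent. P(Xᵢ=1) = 2·(9−1)!/9! = 2/9.
By linearity, E[ΣXᵢ] = (8)·(2/9) = 16/9.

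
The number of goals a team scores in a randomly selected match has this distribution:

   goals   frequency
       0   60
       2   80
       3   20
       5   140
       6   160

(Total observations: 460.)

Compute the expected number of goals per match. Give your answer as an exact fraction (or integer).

94/23

Total = 460, so P(goals=0) = 60/460, etc.
E[X] = (3/23)·0 + (4/23)·2 + (1/23)·3 + (7/23)·5 + (8/23)·6
     = 94/23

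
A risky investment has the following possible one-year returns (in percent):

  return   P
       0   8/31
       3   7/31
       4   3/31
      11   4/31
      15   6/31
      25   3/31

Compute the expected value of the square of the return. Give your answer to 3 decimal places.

E[X²] = (8/31)·0 + (7/31)·9 + (3/31)·16 + (4/31)·121 + (6/31)·225 + (3/31)·625
     = 3820/31 ≈ 123.226

123.226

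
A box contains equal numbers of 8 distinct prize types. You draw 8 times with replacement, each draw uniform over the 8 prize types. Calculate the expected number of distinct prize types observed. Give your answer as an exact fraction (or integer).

11012415/2097152

Let Xⱼ=1 if type j appears at least once. P(Xⱼ=1) = 1 − ((8−1)/8)^8 = 11012415/16777216.
E[#distinct] = 8·11012415/16777216 = 11012415/2097152.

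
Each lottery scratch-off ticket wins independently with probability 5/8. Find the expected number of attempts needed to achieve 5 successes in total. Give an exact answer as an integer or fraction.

By linearity (sum of 5 independent geometric waits), E[trials] = 5/p = 5/(5/8) = 8.

8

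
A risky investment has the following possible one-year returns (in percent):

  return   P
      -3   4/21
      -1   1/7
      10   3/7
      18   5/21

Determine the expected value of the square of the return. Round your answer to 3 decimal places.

E[X²] = (4/21)·9 + (1/7)·1 + (3/7)·100 + (5/21)·324
     = 853/7 ≈ 121.857

121.857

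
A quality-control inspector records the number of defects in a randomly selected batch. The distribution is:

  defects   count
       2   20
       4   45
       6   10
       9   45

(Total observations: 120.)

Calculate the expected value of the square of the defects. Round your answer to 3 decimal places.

40.042

Total = 120, so P(defects=2) = 20/120, etc.
E[X²] = (1/6)·4 + (3/8)·16 + (1/12)·36 + (3/8)·81
     = 961/24 ≈ 40.042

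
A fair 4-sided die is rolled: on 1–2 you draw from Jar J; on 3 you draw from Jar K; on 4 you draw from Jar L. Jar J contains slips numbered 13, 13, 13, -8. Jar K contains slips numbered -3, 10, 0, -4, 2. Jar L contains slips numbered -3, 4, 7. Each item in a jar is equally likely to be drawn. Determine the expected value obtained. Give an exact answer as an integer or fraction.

E[X | Jar J] = (13 + 13 + 13 − 8)/4 = 31/4
E[X | Jar K] = (-3 + 10 + 0 − 4 + 2)/5 = 1
E[X | Jar L] = (-3 + 4 + 7)/3 = 8/3
E[X] = (1/2)·31/4 + (1/4)·1 + (1/4)·8/3 = 115/24

115/24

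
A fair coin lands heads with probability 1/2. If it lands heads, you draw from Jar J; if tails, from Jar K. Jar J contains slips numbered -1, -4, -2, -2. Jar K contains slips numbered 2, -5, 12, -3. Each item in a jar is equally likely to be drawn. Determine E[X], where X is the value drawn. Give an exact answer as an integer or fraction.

E[X | Jar J] = (-1 − 4 − 2 − 2)/4 = -9/4
E[X | Jar K] = (2 − 5 + 12 − 3)/4 = 3/2
E[X] = (1/2)·(-9/4) + (1/2)·3/2 = -3/8

-3/8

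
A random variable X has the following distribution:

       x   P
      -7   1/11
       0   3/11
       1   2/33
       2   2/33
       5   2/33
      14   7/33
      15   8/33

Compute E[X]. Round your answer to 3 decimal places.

E[X] = (1/11)·(-7) + (3/11)·0 + (2/33)·1 + (2/33)·2 + (2/33)·5 + (7/33)·14 + (8/33)·15
     = 71/11 ≈ 6.455

6.455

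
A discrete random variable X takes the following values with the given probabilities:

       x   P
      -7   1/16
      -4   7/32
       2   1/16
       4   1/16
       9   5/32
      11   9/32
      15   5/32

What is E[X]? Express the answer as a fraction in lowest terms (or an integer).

189/32

E[X] = (1/16)·(-7) + (7/32)·(-4) + (1/16)·2 + (1/16)·4 + (5/32)·9 + (9/32)·11 + (5/32)·15
     = 189/32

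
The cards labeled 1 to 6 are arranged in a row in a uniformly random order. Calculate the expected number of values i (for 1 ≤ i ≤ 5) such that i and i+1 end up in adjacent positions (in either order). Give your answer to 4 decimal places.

1.6667

For each i ∈ {1,…,5}, let Xᵢ = 1 if i and i+1 are adjacent. P(Xᵢ=1) = 2·(6−1)!/6! = 2/6.
By linearity, E[ΣXᵢ] = (5)·(2/6) = 5/3.
≈ 1.6667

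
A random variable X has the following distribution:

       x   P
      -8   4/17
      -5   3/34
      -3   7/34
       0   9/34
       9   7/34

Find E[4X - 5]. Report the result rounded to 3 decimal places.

E[4x-5] = (4/17)·(-37) + (3/34)·(-25) + (7/34)·(-17) + (9/34)·(-5) + (7/34)·31
     = -159/17 ≈ -9.353

-9.353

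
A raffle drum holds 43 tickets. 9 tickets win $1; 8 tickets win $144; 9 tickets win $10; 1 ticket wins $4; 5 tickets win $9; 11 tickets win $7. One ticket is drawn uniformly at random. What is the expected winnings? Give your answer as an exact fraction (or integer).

1377/43 dollars

E[payout] = (9/43)·1 + (8/43)·144 + (9/43)·10 + (1/43)·4 + (5/43)·9 + (11/43)·7 = 1377/43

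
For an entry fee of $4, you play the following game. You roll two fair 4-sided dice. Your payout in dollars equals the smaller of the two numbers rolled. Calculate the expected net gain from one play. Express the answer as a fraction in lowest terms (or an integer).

Distribution of the smaller of the two numbers rolled: 1 w.p. 7/16, 2 w.p. 5/16, 3 w.p. 3/16, 4 w.p. 1/16
E[payout] = (7/16)·1 + (5/16)·2 + (3/16)·3 + (1/16)·4 = 15/8
Expected profit = 15/8 − 4 = -17/8

-17/8 dollars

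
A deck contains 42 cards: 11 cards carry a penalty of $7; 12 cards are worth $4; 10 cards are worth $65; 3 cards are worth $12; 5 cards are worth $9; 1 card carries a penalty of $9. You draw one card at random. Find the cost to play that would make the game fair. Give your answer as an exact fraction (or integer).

33/2 dollars

E[payout] = (11/42)·(-7) + (12/42)·4 + (10/42)·65 + (3/42)·12 + (5/42)·9 + (1/42)·(-9) = 33/2
Fair fee = E[payout] = 33/2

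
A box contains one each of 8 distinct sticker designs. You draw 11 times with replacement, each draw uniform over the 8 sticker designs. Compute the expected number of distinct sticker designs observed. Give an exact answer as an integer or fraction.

6612607849/1073741824

Let Xⱼ=1 if type j appears at least once. P(Xⱼ=1) = 1 − ((8−1)/8)^11 = 6612607849/8589934592.
E[#distinct] = 8·6612607849/8589934592 = 6612607849/1073741824.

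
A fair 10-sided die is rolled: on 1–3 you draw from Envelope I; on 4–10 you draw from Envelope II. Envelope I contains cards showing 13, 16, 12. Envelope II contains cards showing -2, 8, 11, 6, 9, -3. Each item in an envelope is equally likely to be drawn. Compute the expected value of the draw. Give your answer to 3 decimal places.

7.483

E[X | Envelope I] = (13 + 16 + 12)/3 = 41/3
E[X | Envelope II] = (-2 + 8 + 11 + 6 + 9 − 3)/6 = 29/6
E[X] = (3/10)·41/3 + (7/10)·29/6 = 449/60 ≈ 7.483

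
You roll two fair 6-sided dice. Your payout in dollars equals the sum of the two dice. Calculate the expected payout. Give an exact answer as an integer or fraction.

$7

Distribution of the sum of the two dice: 2 w.p. 1/36, 3 w.p. 1/18, 4 w.p. 1/12, 5 w.p. 1/9, 6 w.p. 5/36, 7 w.p. 1/6, …
E[payout] = (1/36)·2 + (1/18)·3 + (1/12)·4 + (1/9)·5 + (5/36)·6 + (1/6)·7 + (5/36)·8 + (1/9)·9 + (1/12)·10 + (1/18)·11 + (1/36)·12 = 7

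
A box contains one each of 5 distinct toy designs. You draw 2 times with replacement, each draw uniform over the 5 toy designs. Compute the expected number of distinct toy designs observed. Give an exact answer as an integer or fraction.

Let Xⱼ=1 if type j appears at least once. P(Xⱼ=1) = 1 − ((5−1)/5)^2 = 9/25.
E[#distinct] = 5·9/25 = 9/5.

9/5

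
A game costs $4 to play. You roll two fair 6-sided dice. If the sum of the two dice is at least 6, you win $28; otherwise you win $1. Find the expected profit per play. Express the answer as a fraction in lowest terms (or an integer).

33/2 dollars

E[payout] = (5/18)·1 + (13/18)·28 = 41/2
Expected profit = 41/2 − 4 = 33/2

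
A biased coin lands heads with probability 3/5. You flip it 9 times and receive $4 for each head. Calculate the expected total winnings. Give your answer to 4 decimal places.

$21.6000

E[#heads] = 9·3/5 = 27/5 (linearity over flips).
E[winnings] = 4·27/5 = 108/5.
≈ 21.6000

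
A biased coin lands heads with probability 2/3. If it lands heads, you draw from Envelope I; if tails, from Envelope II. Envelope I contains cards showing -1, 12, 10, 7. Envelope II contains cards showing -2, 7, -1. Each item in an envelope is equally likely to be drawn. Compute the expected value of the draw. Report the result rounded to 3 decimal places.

E[X | Envelope I] = (-1 + 12 + 10 + 7)/4 = 7
E[X | Envelope II] = (-2 + 7 − 1)/3 = 4/3
E[X] = (2/3)·7 + (1/3)·4/3 = 46/9 ≈ 5.111

5.111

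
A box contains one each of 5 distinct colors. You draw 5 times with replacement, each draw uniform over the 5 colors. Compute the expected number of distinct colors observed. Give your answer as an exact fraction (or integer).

Let Xⱼ=1 if type j appears at least once. P(Xⱼ=1) = 1 − ((5−1)/5)^5 = 2101/3125.
E[#distinct] = 5·2101/3125 = 2101/625.

2101/625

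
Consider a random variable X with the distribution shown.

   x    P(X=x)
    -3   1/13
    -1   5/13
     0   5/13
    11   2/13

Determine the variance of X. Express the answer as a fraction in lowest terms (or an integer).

3132/169

E[X] = (1/13)·(-3) + (5/13)·(-1) + (5/13)·0 + (2/13)·11 = 14/13
E[X²] = (1/13)·9 + (5/13)·1 + (5/13)·0 + (2/13)·121 = 256/13
Var(X) = 256/13 − (14/13)² = 3132/169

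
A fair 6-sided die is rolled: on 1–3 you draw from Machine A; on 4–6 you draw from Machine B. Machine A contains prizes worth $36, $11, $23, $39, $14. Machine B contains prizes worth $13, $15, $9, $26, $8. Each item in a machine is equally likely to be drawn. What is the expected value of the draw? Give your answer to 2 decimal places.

$19.40

E[X | Machine A] = (36 + 11 + 23 + 39 + 14)/5 = 123/5
E[X | Machine B] = (13 + 15 + 9 + 26 + 8)/5 = 71/5
E[X] = (1/2)·123/5 + (1/2)·71/5 = 97/5 ≈ 19.40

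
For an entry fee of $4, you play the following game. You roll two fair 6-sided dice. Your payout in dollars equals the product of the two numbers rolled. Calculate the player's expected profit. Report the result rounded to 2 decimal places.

Distribution of the product of the two numbers rolled: 1 w.p. 1/36, 2 w.p. 1/18, 3 w.p. 1/18, 4 w.p. 1/12, 5 w.p. 1/18, 6 w.p. 1/9, …
E[payout] = (1/36)·1 + (1/18)·2 + (1/18)·3 + (1/12)·4 + (1/18)·5 + (1/9)·6 + (1/18)·8 + (1/36)·9 + (1/18)·10 + (1/9)·12 + (1/18)·15 + (1/36)·16 + (1/18)·18 + (1/18)·20 + (1/18)·24 + (1/36)·25 + (1/18)·30 + (1/36)·36 = 49/4
Expected profit = 49/4 − 4 = 33/4 ≈ $8.25

$8.25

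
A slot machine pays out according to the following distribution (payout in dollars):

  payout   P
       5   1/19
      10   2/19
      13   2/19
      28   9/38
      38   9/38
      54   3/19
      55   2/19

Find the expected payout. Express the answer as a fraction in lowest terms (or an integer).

E[X] = (1/19)·5 + (2/19)·10 + (2/19)·13 + (9/38)·28 + (9/38)·38 + (3/19)·54 + (2/19)·55
     = 620/19

620/19 dollars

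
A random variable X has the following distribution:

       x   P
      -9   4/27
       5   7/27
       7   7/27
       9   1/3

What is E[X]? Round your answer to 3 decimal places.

4.778

E[X] = (4/27)·(-9) + (7/27)·5 + (7/27)·7 + (1/3)·9
     = 43/9 ≈ 4.778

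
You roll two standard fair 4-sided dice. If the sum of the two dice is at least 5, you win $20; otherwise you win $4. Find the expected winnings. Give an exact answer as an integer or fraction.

$14

E[payout] = (3/8)·4 + (5/8)·20 = 14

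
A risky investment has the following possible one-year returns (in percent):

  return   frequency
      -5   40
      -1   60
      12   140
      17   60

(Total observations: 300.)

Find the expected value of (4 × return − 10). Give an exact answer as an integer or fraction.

Total = 300, so P(return=-5) = 40/300, etc.
E[4x-10] = (2/15)·(-30) + (1/5)·(-14) + (7/15)·38 + (1/5)·58
     = 338/15

338/15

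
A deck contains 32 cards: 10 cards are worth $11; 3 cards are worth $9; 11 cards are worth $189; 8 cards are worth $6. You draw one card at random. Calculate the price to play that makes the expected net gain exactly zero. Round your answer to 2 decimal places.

E[payout] = (10/32)·11 + (3/32)·9 + (11/32)·189 + (8/32)·6 = 283/4
Fair fee = E[payout] = 283/4 ≈ $70.75

$70.75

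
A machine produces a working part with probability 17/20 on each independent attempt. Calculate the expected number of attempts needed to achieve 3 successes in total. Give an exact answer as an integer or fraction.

60/17

By linearity (sum of 3 independent geometric waits), E[trials] = 3/p = 3/(17/20) = 60/17.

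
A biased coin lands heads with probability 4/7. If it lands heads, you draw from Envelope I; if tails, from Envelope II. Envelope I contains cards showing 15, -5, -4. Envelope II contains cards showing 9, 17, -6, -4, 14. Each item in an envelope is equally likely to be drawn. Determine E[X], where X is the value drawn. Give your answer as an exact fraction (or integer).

E[X | Envelope I] = (15 − 5 − 4)/3 = 2
E[X | Envelope II] = (9 + 17 − 6 − 4 + 14)/5 = 6
E[X] = (4/7)·2 + (3/7)·6 = 26/7

26/7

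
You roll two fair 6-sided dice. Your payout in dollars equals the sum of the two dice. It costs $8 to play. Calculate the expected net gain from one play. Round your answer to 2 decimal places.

Distribution of the sum of the two dice: 2 w.p. 1/36, 3 w.p. 1/18, 4 w.p. 1/12, 5 w.p. 1/9, 6 w.p. 5/36, 7 w.p. 1/6, …
E[payout] = (1/36)·2 + (1/18)·3 + (1/12)·4 + (1/9)·5 + (5/36)·6 + (1/6)·7 + (5/36)·8 + (1/9)·9 + (1/12)·10 + (1/18)·11 + (1/36)·12 = 7
Expected profit = 7 − 8 = -1 ≈ -$1.00

-$1.00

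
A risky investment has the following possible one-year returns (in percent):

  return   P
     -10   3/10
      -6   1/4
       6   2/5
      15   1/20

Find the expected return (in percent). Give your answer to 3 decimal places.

-1.350

E[X] = (3/10)·(-10) + (1/4)·(-6) + (2/5)·6 + (1/20)·15
     = -27/20 ≈ -1.350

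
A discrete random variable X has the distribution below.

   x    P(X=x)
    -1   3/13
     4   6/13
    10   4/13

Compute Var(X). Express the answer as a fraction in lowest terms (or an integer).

2766/169

E[X] = (3/13)·(-1) + (6/13)·4 + (4/13)·10 = 61/13
E[X²] = (3/13)·1 + (6/13)·16 + (4/13)·100 = 499/13
Var(X) = 499/13 − (61/13)² = 2766/169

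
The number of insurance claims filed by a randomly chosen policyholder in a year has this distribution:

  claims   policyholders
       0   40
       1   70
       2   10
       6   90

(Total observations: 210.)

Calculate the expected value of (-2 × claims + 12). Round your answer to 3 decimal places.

6.000

Total = 210, so P(claims=0) = 40/210, etc.
E[-2x+12] = (4/21)·12 + (1/3)·10 + (1/21)·8 + (3/7)·0
     = 6 ≈ 6.000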